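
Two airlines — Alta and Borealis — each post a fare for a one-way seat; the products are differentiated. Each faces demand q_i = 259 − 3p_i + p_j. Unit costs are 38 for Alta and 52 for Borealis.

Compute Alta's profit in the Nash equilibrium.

4286.52

Alta's profit: π = (p_{Alta} − 38)(259 − 3p_{Alta} + p_{Borealis}).
∂π/∂p_{Alta} = 373 − 6p_{Alta} + p_{Borealis} = 0 ⇒ p_{Alta} = 373/6 + (1/6)p_{Borealis}.
Similarly p_{Borealis} = 415/6 + (1/6)p_{Alta}.
Substituting the second reaction function into the first: p_{Alta} = 373/6 + (1/6)(415/6 + (1/6)p_{Alta}), which gives (35/36)p_{Alta} = 2653/36 ⇒ p_{Alta} = 75.8.
Then p_{Borealis} = 415/6 + (1/6)·75.8 = 81.8.
q_{Alta} = 259 − 3·75.8 + 81.8 = 113.4.
Profit = (75.8 − 38)·113.4 = 4286.52.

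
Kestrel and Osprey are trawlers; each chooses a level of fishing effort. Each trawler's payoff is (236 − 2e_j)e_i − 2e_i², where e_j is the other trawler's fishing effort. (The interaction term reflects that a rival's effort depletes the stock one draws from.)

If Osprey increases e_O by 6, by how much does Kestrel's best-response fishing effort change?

Kestrel's payoff is (236 − 2e_O)e_K − 2e_K².
∂π/∂e_K = 236 − 2e_O − 4e_K = 0, so e_K = 59 − 0.5e_O.
The reaction-function slope is −0.5, so a 6-unit rise in e_O moves e_K by −0.5 × 6 = −3. Kestrel's best response falls — the actions are strategic substitutes.

-3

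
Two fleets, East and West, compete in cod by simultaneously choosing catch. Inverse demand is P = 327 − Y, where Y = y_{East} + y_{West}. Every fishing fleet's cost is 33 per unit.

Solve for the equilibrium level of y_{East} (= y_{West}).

Fishing fleet East's profit: π = y_{East}(327 − (y_{East} + y_{West})) − 33y_{East}.
∂π/∂y_{East} = 294 − 2y_{East} − y_{West} = 0, so y_{East} = 147 − 0.5y_{West}.
By symmetry y_{West} = y_{East}; substituting into the reaction function, 1.5y_{East} = 147 and y_{East} = 98.

98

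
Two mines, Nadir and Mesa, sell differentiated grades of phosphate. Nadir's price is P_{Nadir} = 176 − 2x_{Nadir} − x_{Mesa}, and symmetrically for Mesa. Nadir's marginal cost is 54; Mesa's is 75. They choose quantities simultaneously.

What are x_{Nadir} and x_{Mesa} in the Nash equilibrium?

Mine Nadir's profit: π = x_{Nadir}(176 − 2x_{Nadir} − x_{Mesa}) − 54x_{Nadir}.
∂π/∂x_{Nadir} = 122 − 4x_{Nadir} − x_{Mesa} = 0 ⇒ x_{Nadir} = 30.5 − 0.25x_{Mesa}.
Similarly x_{Mesa} = 25.25 − 0.25x_{Nadir}.
Substituting the second reaction function into the first: x_{Nadir} = 30.5 − 0.25(25.25 − 0.25x_{Nadir}), which gives 0.9375x_{Nadir} = 24.1875 ⇒ x_{Nadir} = 25.8.
Then x_{Mesa} = 25.25 − 0.25·25.8 = 18.8.

25.8, 18.8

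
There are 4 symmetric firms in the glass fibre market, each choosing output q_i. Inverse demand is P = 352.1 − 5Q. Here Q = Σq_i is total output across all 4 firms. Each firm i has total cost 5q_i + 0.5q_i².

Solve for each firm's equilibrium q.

A representative firm's profit is π_i = q_i(352.1 − 5Q) − 5q_i − 0.5q_i², with Q = q_i + Σ_{j≠i} q_j.
First-order condition: 347.1 − 11q_i − 5Σ_{j≠i} q_j = 0.
Imposing symmetry (q_j = q for all j) turns Σ_{j≠i} q_j into 3q, so 347.1 = 26q and q = 13.35.

13.35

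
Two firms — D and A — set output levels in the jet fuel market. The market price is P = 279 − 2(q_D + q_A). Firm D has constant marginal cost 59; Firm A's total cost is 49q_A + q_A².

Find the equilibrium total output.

Firm D's profit: π = q_D(279 − 2(q_D + q_A)) − 59q_D.
∂π/∂q_D = 220 − 4q_D − 2q_A = 0, so q_D = 55 − 0.5q_A.
For A: ∂π/∂q_A = 230 − 6q_A − 2q_D = 0 ⇒ q_A = 115/3 − (1/3)q_D.
Plugging q_A into D's best response: q_D = 55 − 0.5(115/3 − (1/3)q_D) ⇒ (5/6)q_D = 215/6, so q_D = 43.
Then q_A = 115/3 − (1/3)·43 = 24.
Total output: 43 + 24 = 67.

67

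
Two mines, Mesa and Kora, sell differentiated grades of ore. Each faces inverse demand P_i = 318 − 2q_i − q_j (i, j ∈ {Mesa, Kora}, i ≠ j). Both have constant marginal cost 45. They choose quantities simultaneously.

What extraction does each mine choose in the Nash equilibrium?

Mine Mesa's profit: π = q_{Mesa}(318 − 2q_{Mesa} − q_{Kora}) − 45q_{Mesa}.
∂π/∂q_{Mesa} = 273 − 4q_{Mesa} − q_{Kora} = 0 ⇒ q_{Mesa} = 68.25 − 0.25q_{Kora}.
By symmetry q_{Kora} = q_{Mesa}; substituting into the reaction function, 1.25q_{Mesa} = 68.25 and q_{Mesa} = 54.6.

54.6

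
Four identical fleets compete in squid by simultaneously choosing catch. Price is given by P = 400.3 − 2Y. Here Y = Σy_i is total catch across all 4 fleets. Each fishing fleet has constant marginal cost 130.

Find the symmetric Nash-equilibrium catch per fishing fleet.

A representative fishing fleet's profit is π_i = y_i(400.3 − 2Y) − 130y_i, with Y = y_i + Σ_{j≠i} y_j.
First-order condition: 270.3 − 4y_i − 2Σ_{j≠i} y_j = 0.
With identical fishing fleets, set every y_j = y: then 270.3 − 4y − 6y = 0, i.e. y = 270.3/10 = 27.03.

27.03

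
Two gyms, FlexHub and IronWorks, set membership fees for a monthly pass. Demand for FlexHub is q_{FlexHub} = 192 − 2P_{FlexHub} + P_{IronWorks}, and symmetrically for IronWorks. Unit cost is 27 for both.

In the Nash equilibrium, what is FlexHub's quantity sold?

FlexHub's profit: π = (P_{FlexHub} − 27)(192 − 2P_{FlexHub} + P_{IronWorks}).
∂π/∂P_{FlexHub} = 246 − 4P_{FlexHub} + P_{IronWorks} = 0 ⇒ P_{FlexHub} = 61.5 + 0.25P_{IronWorks}.
The game is symmetric, so in equilibrium P_{IronWorks} = P_{FlexHub}: the reaction function gives 0.75P_{FlexHub} = 61.5, hence P_{FlexHub} = 82.
q_{FlexHub} = 192 − 2·82 + 82 = 110.

110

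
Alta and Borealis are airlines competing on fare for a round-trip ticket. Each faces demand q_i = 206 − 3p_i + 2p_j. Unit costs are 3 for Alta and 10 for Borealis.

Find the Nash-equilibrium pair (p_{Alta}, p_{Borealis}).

Alta's profit: π = (p_{Alta} − 3)(206 − 3p_{Alta} + 2p_{Borealis}).
∂π/∂p_{Alta} = 215 − 6p_{Alta} + 2p_{Borealis} = 0 ⇒ p_{Alta} = 215/6 + (1/3)p_{Borealis}.
Similarly p_{Borealis} = 118/3 + (1/3)p_{Alta}.
Plugging p_{Borealis} into Alta's best response: p_{Alta} = 215/6 + (1/3)(118/3 + (1/3)p_{Alta}) ⇒ (8/9)p_{Alta} = 881/18, so p_{Alta} = 55.0625.
Then p_{Borealis} = 118/3 + (1/3)·55.0625 = 57.6875.

55.0625, 57.6875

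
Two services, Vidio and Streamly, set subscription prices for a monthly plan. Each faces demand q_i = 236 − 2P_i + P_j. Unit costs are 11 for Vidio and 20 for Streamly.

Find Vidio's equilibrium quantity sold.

Vidio's profit: π = (P_{Vidio} − 11)(236 − 2P_{Vidio} + P_{Streamly}).
∂π/∂P_{Vidio} = 258 − 4P_{Vidio} + P_{Streamly} = 0 ⇒ P_{Vidio} = 64.5 + 0.25P_{Streamly}.
Similarly P_{Streamly} = 69 + 0.25P_{Vidio}.
Substituting the second reaction function into the first: P_{Vidio} = 64.5 + 0.25(69 + 0.25P_{Vidio}), which gives 0.9375P_{Vidio} = 81.75 ⇒ P_{Vidio} = 87.2.
Then P_{Streamly} = 69 + 0.25·87.2 = 90.8.
q_{Vidio} = 236 − 2·87.2 + 90.8 = 152.4.

152.4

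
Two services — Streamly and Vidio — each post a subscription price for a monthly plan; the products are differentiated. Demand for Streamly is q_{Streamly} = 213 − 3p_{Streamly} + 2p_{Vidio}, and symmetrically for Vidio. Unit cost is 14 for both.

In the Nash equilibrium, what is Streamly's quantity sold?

Streamly's profit: π = (p_{Streamly} − 14)(213 − 3p_{Streamly} + 2p_{Vidio}).
∂π/∂p_{Streamly} = 255 − 6p_{Streamly} + 2p_{Vidio} = 0 ⇒ p_{Streamly} = 42.5 + (1/3)p_{Vidio}.
Setting p_{Streamly} = p_{Vidio} in the reaction function: p_{Streamly} = 42.5 + (1/3)p_{Streamly}, so p_{Streamly} = 42.5 / (2/3) = 63.75.
q_{Streamly} = 213 − 3·63.75 + 2·63.75 = 149.25.

149.25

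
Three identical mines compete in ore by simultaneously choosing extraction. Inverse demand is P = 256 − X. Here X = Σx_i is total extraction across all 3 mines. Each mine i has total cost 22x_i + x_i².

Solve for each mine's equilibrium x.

39

A representative mine's profit is π_i = x_i(256 − X) − 22x_i − x_i², with X = x_i + Σ_{j≠i} x_j.
First-order condition: 234 − 4x_i − Σ_{j≠i} x_j = 0.
In a symmetric equilibrium every mine chooses the same x, so Σ_{j≠i} x_j = 2x. The condition becomes 234 − 6x = 0, giving x = 234/6 = 39.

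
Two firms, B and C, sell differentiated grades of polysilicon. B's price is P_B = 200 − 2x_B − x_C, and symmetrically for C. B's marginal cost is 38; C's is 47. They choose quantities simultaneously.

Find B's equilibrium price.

Firm B's profit: π = x_B(200 − 2x_B − x_C) − 38x_B.
∂π/∂x_B = 162 − 4x_B − x_C = 0 ⇒ x_B = 40.5 − 0.25x_C.
Similarly x_C = 38.25 − 0.25x_B.
Substituting the second reaction function into the first: x_B = 40.5 − 0.25(38.25 − 0.25x_B), which gives 0.9375x_B = 30.9375 ⇒ x_B = 33.
Then x_C = 38.25 − 0.25·33 = 30.
P_B = 200 − 2·33 − 30 = 104.

104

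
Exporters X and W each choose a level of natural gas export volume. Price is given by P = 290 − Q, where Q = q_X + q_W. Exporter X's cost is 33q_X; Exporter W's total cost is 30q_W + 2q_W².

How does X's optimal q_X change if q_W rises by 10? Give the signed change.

Exporter X's profit: π = q_X(290 − (q_X + q_W)) − 33q_X.
∂π/∂q_X = 257 − 2q_X − q_W = 0, so q_X = 128.5 − 0.5q_W.
The reaction-function slope is −0.5, so a 10-unit rise in q_W moves q_X by −0.5 × 10 = −5. X's best response falls — the actions are strategic substitutes.

-5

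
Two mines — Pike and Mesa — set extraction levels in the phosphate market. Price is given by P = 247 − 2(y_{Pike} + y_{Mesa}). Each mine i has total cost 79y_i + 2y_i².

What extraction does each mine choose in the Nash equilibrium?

16.8

Mine Pike's profit: π = y_{Pike}(247 − 2(y_{Pike} + y_{Mesa})) − 79y_{Pike} − 2y_{Pike}².
∂π/∂y_{Pike} = 168 − 8y_{Pike} − 2y_{Mesa} = 0, so y_{Pike} = 21 − 0.25y_{Mesa}.
The game is symmetric, so in equilibrium y_{Mesa} = y_{Pike}: the reaction function gives 1.25y_{Pike} = 21, hence y_{Pike} = 16.8.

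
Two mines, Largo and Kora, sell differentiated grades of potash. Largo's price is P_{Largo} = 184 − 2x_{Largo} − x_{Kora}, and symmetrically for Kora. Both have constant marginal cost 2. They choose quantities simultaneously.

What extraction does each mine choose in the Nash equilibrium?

Mine Largo's profit: π = x_{Largo}(184 − 2x_{Largo} − x_{Kora}) − 2x_{Largo}.
∂π/∂x_{Largo} = 182 − 4x_{Largo} − x_{Kora} = 0 ⇒ x_{Largo} = 45.5 − 0.25x_{Kora}.
Setting x_{Largo} = x_{Kora} in the reaction function: x_{Largo} = 45.5 − 0.25x_{Largo}, so x_{Largo} = 45.5 / 1.25 = 36.4.

36.4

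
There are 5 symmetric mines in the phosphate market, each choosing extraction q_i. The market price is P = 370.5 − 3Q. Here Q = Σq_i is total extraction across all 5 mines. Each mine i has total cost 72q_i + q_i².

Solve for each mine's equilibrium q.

14.925

A representative mine's profit is π_i = q_i(370.5 − 3Q) − 72q_i − q_i², with Q = q_i + Σ_{j≠i} q_j.
First-order condition: 298.5 − 8q_i − 3Σ_{j≠i} q_j = 0.
With identical mines, set every q_j = q: then 298.5 − 8q − 12q = 0, i.e. q = 298.5/20 = 14.925.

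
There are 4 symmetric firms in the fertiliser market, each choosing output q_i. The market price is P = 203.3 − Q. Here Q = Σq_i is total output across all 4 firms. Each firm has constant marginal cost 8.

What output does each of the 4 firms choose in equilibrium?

39.06

A representative firm's profit is π_i = q_i(203.3 − Q) − 8q_i, with Q = q_i + Σ_{j≠i} q_j.
First-order condition: 195.3 − 2q_i − Σ_{j≠i} q_j = 0.
Imposing symmetry (q_j = q for all j) turns Σ_{j≠i} q_j into 3q, so 195.3 = 5q and q = 39.06.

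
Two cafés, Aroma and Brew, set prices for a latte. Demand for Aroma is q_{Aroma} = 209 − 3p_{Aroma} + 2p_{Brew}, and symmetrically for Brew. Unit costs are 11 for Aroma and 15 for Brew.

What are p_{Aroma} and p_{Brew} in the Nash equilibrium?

Aroma's profit: π = (p_{Aroma} − 11)(209 − 3p_{Aroma} + 2p_{Brew}).
∂π/∂p_{Aroma} = 242 − 6p_{Aroma} + 2p_{Brew} = 0 ⇒ p_{Aroma} = 121/3 + (1/3)p_{Brew}.
Similarly p_{Brew} = 127/3 + (1/3)p_{Aroma}.
Substituting the second reaction function into the first: p_{Aroma} = 121/3 + (1/3)(127/3 + (1/3)p_{Aroma}), which gives (8/9)p_{Aroma} = 490/9 ⇒ p_{Aroma} = 61.25.
Then p_{Brew} = 127/3 + (1/3)·61.25 = 62.75.

61.25, 62.75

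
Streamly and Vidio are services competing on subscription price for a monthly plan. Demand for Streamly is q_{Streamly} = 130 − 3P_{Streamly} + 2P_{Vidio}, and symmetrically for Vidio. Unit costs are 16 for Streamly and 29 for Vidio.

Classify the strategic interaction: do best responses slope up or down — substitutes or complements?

strategic complements

Streamly's profit: π = (P_{Streamly} − 16)(130 − 3P_{Streamly} + 2P_{Vidio}).
∂π/∂P_{Streamly} = 178 − 6P_{Streamly} + 2P_{Vidio} = 0 ⇒ P_{Streamly} = 89/3 + (1/3)P_{Vidio}.
The best-response slope dP_{Streamly}/dP_{Vidio} = 1/3 > 0: the reaction function is upward-sloping, so the choices are strategic complements.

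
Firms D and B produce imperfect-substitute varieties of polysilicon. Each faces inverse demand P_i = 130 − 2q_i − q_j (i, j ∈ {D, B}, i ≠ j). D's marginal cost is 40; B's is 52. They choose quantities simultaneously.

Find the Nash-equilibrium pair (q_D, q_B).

18.8, 14.8

Firm D's profit: π = q_D(130 − 2q_D − q_B) − 40q_D.
∂π/∂q_D = 90 − 4q_D − q_B = 0 ⇒ q_D = 22.5 − 0.25q_B.
Similarly q_B = 19.5 − 0.25q_D.
Solving the two reaction functions simultaneously: (1 − (−0.25)(−0.25))q_D = 22.5 − 0.25·19.5, so 0.9375q_D = 17.625 and q_D = 18.8.
Then q_B = 19.5 − 0.25·18.8 = 14.8.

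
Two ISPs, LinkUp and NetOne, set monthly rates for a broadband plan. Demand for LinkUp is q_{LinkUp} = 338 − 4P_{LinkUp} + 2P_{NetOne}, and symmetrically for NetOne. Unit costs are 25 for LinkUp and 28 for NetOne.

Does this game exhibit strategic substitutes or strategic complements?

strategic complements

LinkUp's profit: π = (P_{LinkUp} − 25)(338 − 4P_{LinkUp} + 2P_{NetOne}).
∂π/∂P_{LinkUp} = 438 − 8P_{LinkUp} + 2P_{NetOne} = 0 ⇒ P_{LinkUp} = 54.75 + 0.25P_{NetOne}.
The best-response slope dP_{LinkUp}/dP_{NetOne} = 0.25 > 0: the reaction function is upward-sloping, so the choices are strategic complements.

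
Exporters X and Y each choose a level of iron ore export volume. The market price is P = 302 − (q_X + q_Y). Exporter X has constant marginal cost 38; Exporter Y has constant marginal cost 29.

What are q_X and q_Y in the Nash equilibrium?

Exporter X's profit: π = q_X(302 − (q_X + q_Y)) − 38q_X.
∂π/∂q_X = 264 − 2q_X − q_Y = 0, so q_X = 132 − 0.5q_Y.
By the same steps for Y: q_Y = 136.5 − 0.5q_X.
Solving the two reaction functions simultaneously: (1 − (−0.5)(−0.5))q_X = 132 − 0.5·136.5, so 0.75q_X = 63.75 and q_X = 85.
Then q_Y = 136.5 − 0.5·85 = 94.

85, 94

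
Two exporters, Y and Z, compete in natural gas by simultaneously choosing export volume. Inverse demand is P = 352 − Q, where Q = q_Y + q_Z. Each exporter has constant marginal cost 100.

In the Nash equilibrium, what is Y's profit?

7056

Exporter Y's profit: π = q_Y(352 − (q_Y + q_Z)) − 100q_Y.
∂π/∂q_Y = 252 − 2q_Y − q_Z = 0, so q_Y = 126 − 0.5q_Z.
The game is symmetric, so in equilibrium q_Z = q_Y: the reaction function gives 1.5q_Y = 126, hence q_Y = 84.
Price P = 352 − 168 = 184.
Y's profit: (184 − 100)·84 = 7056.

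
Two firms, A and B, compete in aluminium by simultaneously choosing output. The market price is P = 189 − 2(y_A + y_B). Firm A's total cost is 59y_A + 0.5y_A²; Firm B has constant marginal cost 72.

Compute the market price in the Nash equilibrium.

Firm A's profit: π = y_A(189 − 2(y_A + y_B)) − 59y_A − 0.5y_A².
∂π/∂y_A = 130 − 5y_A − 2y_B = 0, so y_A = 26 − 0.4y_B.
For B: ∂π/∂y_B = 117 − 4y_B − 2y_A = 0 ⇒ y_B = 29.25 − 0.5y_A.
Solving the two reaction functions simultaneously: (1 − (−0.4)(−0.5))y_A = 26 − 0.4·29.25, so 0.8y_A = 14.3 and y_A = 17.875.
Then y_B = 29.25 − 0.5·17.875 = 20.3125.
Equilibrium price: P = 189 − 2·38.1875 = 112.625.

112.625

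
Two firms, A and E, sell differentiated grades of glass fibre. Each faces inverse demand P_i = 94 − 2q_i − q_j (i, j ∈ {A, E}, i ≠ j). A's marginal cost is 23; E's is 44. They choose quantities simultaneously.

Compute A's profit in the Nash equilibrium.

486.72

Firm A's profit: π = q_A(94 − 2q_A − q_E) − 23q_A.
∂π/∂q_A = 71 − 4q_A − q_E = 0 ⇒ q_A = 17.75 − 0.25q_E.
Similarly q_E = 12.5 − 0.25q_A.
Solving the two reaction functions simultaneously: (1 − (−0.25)(−0.25))q_A = 17.75 − 0.25·12.5, so 0.9375q_A = 14.625 and q_A = 15.6.
Then q_E = 12.5 − 0.25·15.6 = 8.6.
P_A = 94 − 2·15.6 − 8.6 = 54.2.
Profit = (54.2 − 23)·15.6 = 486.72.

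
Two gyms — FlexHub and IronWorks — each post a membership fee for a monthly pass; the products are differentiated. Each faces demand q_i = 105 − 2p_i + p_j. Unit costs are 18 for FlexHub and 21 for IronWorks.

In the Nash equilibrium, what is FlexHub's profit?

1728.72

FlexHub's profit: π = (p_{FlexHub} − 18)(105 − 2p_{FlexHub} + p_{IronWorks}).
∂π/∂p_{FlexHub} = 141 − 4p_{FlexHub} + p_{IronWorks} = 0 ⇒ p_{FlexHub} = 35.25 + 0.25p_{IronWorks}.
Similarly p_{IronWorks} = 36.75 + 0.25p_{FlexHub}.
Substituting the second reaction function into the first: p_{FlexHub} = 35.25 + 0.25(36.75 + 0.25p_{FlexHub}), which gives 0.9375p_{FlexHub} = 44.4375 ⇒ p_{FlexHub} = 47.4.
Then p_{IronWorks} = 36.75 + 0.25·47.4 = 48.6.
q_{FlexHub} = 105 − 2·47.4 + 48.6 = 58.8.
Profit = (47.4 − 18)·58.8 = 1728.72.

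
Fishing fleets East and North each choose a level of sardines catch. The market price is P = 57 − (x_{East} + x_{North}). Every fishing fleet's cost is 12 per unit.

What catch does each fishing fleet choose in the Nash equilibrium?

15

Fishing fleet East's profit: π = x_{East}(57 − (x_{East} + x_{North})) − 12x_{East}.
∂π/∂x_{East} = 45 − 2x_{East} − x_{North} = 0, so x_{East} = 22.5 − 0.5x_{North}.
By symmetry x_{North} = x_{East}; substituting into the reaction function, 1.5x_{East} = 22.5 and x_{East} = 15.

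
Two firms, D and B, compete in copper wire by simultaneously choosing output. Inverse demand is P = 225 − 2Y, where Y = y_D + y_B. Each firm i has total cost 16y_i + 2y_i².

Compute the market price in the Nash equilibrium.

Firm D's profit: π = y_D(225 − 2(y_D + y_B)) − 16y_D − 2y_D².
∂π/∂y_D = 209 − 8y_D − 2y_B = 0, so y_D = 26.125 − 0.25y_B.
The game is symmetric, so in equilibrium y_B = y_D: the reaction function gives 1.25y_D = 26.125, hence y_D = 20.9.
Equilibrium price: P = 225 − 2·41.8 = 141.4.

141.4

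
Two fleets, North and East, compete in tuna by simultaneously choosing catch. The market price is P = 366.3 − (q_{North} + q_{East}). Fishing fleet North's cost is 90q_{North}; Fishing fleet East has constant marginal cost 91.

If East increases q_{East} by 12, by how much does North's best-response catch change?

Fishing fleet North's profit: π = q_{North}(366.3 − (q_{North} + q_{East})) − 90q_{North}.
∂π/∂q_{North} = 276.3 − 2q_{North} − q_{East} = 0, so q_{North} = 138.15 − 0.5q_{East}.
The reaction-function slope is −0.5, so a 12-unit rise in q_{East} moves q_{North} by −0.5 × 12 = −6. North's best response falls — the actions are strategic substitutes.

-6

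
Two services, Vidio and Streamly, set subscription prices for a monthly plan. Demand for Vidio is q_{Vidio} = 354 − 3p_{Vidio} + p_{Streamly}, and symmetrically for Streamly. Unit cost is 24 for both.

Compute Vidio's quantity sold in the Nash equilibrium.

183.6

Vidio's profit: π = (p_{Vidio} − 24)(354 − 3p_{Vidio} + p_{Streamly}).
∂π/∂p_{Vidio} = 426 − 6p_{Vidio} + p_{Streamly} = 0 ⇒ p_{Vidio} = 71 + (1/6)p_{Streamly}.
The game is symmetric, so in equilibrium p_{Streamly} = p_{Vidio}: the reaction function gives (5/6)p_{Vidio} = 71, hence p_{Vidio} = 85.2.
q_{Vidio} = 354 − 3·85.2 + 85.2 = 183.6.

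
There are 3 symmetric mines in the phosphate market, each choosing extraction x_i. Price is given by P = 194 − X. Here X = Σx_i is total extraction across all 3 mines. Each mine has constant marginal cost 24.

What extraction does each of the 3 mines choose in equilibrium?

A representative mine's profit is π_i = x_i(194 − X) − 24x_i, with X = x_i + Σ_{j≠i} x_j.
First-order condition: 170 − 2x_i − Σ_{j≠i} x_j = 0.
In a symmetric equilibrium every mine chooses the same x, so Σ_{j≠i} x_j = 2x. The condition becomes 170 − 4x = 0, giving x = 170/4 = 42.5.

42.5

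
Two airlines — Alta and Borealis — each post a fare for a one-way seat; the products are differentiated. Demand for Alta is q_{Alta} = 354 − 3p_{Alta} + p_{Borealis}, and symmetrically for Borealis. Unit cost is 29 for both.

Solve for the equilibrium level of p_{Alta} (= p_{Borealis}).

Alta's profit: π = (p_{Alta} − 29)(354 − 3p_{Alta} + p_{Borealis}).
∂π/∂p_{Alta} = 441 − 6p_{Alta} + p_{Borealis} = 0 ⇒ p_{Alta} = 73.5 + (1/6)p_{Borealis}.
The game is symmetric, so in equilibrium p_{Borealis} = p_{Alta}: the reaction function gives (5/6)p_{Alta} = 73.5, hence p_{Alta} = 88.2.

88.2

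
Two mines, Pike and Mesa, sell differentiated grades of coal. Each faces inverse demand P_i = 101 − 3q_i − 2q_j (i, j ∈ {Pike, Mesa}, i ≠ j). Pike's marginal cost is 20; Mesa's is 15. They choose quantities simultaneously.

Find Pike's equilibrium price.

49.4375

Mine Pike's profit: π = q_{Pike}(101 − 3q_{Pike} − 2q_{Mesa}) − 20q_{Pike}.
∂π/∂q_{Pike} = 81 − 6q_{Pike} − 2q_{Mesa} = 0 ⇒ q_{Pike} = 13.5 − (1/3)q_{Mesa}.
Similarly q_{Mesa} = 43/3 − (1/3)q_{Pike}.
Plugging q_{Mesa} into Pike's best response: q_{Pike} = 13.5 − (1/3)(43/3 − (1/3)q_{Pike}) ⇒ (8/9)q_{Pike} = 157/18, so q_{Pike} = 9.8125.
Then q_{Mesa} = 43/3 − (1/3)·9.8125 = 11.0625.
P_{Pike} = 101 − 3·9.8125 − 2·11.0625 = 49.4375.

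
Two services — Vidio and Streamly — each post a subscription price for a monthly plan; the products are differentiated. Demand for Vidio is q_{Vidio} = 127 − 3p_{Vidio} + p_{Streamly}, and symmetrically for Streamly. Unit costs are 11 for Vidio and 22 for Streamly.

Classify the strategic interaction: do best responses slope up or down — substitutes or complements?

Vidio's profit: π = (p_{Vidio} − 11)(127 − 3p_{Vidio} + p_{Streamly}).
∂π/∂p_{Vidio} = 160 − 6p_{Vidio} + p_{Streamly} = 0 ⇒ p_{Vidio} = 80/3 + (1/6)p_{Streamly}.
The best-response slope dp_{Vidio}/dp_{Streamly} = 1/6 > 0: the reaction function is upward-sloping, so the choices are strategic complements.

strategic complements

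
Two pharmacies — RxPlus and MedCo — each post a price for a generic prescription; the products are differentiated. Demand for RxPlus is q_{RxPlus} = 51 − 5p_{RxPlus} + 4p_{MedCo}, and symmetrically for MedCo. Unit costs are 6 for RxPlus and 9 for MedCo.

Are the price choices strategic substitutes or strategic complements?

strategic complements

RxPlus's profit: π = (p_{RxPlus} − 6)(51 − 5p_{RxPlus} + 4p_{MedCo}).
∂π/∂p_{RxPlus} = 81 − 10p_{RxPlus} + 4p_{MedCo} = 0 ⇒ p_{RxPlus} = 8.1 + 0.4p_{MedCo}.
The best-response slope dp_{RxPlus}/dp_{MedCo} = 0.4 > 0: the reaction function is upward-sloping, so the choices are strategic complements.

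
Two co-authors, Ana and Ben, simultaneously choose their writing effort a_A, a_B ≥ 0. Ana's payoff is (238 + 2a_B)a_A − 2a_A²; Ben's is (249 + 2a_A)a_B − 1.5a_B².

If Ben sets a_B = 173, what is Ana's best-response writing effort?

146

Expanding Ana's payoff: 238a_A + 2a_Ba_A − 2a_A².
∂π/∂a_A = 238 + 2a_B − 4a_A = 0, so a_A = 59.5 + 0.5a_B.
At a_B = 173: a_A = 59.5 + 0.5·173 = 146.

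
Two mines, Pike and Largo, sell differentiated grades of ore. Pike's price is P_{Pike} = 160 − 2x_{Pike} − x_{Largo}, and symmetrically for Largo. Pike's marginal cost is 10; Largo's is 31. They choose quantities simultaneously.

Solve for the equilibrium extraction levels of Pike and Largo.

Mine Pike's profit: π = x_{Pike}(160 − 2x_{Pike} − x_{Largo}) − 10x_{Pike}.
∂π/∂x_{Pike} = 150 − 4x_{Pike} − x_{Largo} = 0 ⇒ x_{Pike} = 37.5 − 0.25x_{Largo}.
Similarly x_{Largo} = 32.25 − 0.25x_{Pike}.
Solving the two reaction functions simultaneously: (1 − (−0.25)(−0.25))x_{Pike} = 37.5 − 0.25·32.25, so 0.9375x_{Pike} = 29.4375 and x_{Pike} = 31.4.
Then x_{Largo} = 32.25 − 0.25·31.4 = 24.4.

31.4, 24.4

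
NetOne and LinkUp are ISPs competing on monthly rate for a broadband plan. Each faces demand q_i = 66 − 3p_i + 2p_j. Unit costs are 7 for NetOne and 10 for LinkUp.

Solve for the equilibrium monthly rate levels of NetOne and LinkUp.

NetOne's profit: π = (p_{NetOne} − 7)(66 − 3p_{NetOne} + 2p_{LinkUp}).
∂π/∂p_{NetOne} = 87 − 6p_{NetOne} + 2p_{LinkUp} = 0 ⇒ p_{NetOne} = 14.5 + (1/3)p_{LinkUp}.
Similarly p_{LinkUp} = 16 + (1/3)p_{NetOne}.
Solving the two reaction functions simultaneously: (1 − (1/3)(1/3))p_{NetOne} = 14.5 + (1/3)·16, so (8/9)p_{NetOne} = 119/6 and p_{NetOne} = 22.3125.
Then p_{LinkUp} = 16 + (1/3)·22.3125 = 23.4375.

22.3125, 23.4375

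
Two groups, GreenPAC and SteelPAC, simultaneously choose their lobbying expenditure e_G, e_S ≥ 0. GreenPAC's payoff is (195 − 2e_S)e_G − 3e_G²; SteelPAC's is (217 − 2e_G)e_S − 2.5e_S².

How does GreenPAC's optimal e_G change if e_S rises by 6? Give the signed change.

Expanding GreenPAC's payoff: 195e_G − 2e_Se_G − 3e_G².
∂π/∂e_G = 195 − 2e_S − 6e_G = 0, so e_G = 32.5 − (1/3)e_S.
The reaction-function slope is −1/3, so a 6-unit rise in e_S moves e_G by −1/3 × 6 = −2. GreenPAC's best response falls — the actions are strategic substitutes.

-2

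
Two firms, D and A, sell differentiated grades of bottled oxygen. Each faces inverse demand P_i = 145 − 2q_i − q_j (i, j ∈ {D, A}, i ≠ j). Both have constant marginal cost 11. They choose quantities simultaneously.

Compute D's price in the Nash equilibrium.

64.6

Firm D's profit: π = q_D(145 − 2q_D − q_A) − 11q_D.
∂π/∂q_D = 134 − 4q_D − q_A = 0 ⇒ q_D = 33.5 − 0.25q_A.
Setting q_D = q_A in the reaction function: q_D = 33.5 − 0.25q_D, so q_D = 33.5 / 1.25 = 26.8.
P_D = 145 − 2·26.8 − 26.8 = 64.6.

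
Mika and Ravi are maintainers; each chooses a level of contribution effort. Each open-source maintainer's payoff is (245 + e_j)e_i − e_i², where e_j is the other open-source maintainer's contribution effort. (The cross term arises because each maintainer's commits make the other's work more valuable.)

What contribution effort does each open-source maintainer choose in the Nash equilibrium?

Mika's payoff is (245 + e_R)e_M − e_M².
∂π/∂e_M = 245 + e_R − 2e_M = 0, so e_M = 122.5 + 0.5e_R.
The game is symmetric, so in equilibrium e_R = e_M: the reaction function gives 0.5e_M = 122.5, hence e_M = 245.

245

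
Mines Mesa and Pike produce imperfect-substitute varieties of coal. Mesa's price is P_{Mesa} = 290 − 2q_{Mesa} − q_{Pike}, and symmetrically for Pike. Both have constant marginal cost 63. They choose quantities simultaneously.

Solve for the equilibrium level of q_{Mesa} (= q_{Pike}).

45.4

Mine Mesa's profit: π = q_{Mesa}(290 − 2q_{Mesa} − q_{Pike}) − 63q_{Mesa}.
∂π/∂q_{Mesa} = 227 − 4q_{Mesa} − q_{Pike} = 0 ⇒ q_{Mesa} = 56.75 − 0.25q_{Pike}.
The game is symmetric, so in equilibrium q_{Pike} = q_{Mesa}: the reaction function gives 1.25q_{Mesa} = 56.75, hence q_{Mesa} = 45.4.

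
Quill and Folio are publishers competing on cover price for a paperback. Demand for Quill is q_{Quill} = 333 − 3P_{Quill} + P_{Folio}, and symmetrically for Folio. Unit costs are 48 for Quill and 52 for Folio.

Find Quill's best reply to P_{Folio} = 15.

Quill's profit: π = (P_{Quill} − 48)(333 − 3P_{Quill} + P_{Folio}).
∂π/∂P_{Quill} = 477 − 6P_{Quill} + P_{Folio} = 0 ⇒ P_{Quill} = 79.5 + (1/6)P_{Folio}.
At P_{Folio} = 15: P_{Quill} = 79.5 + (1/6)·15 = 82.

82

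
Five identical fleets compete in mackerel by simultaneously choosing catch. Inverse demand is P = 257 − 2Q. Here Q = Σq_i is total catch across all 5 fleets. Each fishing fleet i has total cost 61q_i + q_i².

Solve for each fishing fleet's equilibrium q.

14

A representative fishing fleet's profit is π_i = q_i(257 − 2Q) − 61q_i − q_i², with Q = q_i + Σ_{j≠i} q_j.
First-order condition: 196 − 6q_i − 2Σ_{j≠i} q_j = 0.
With identical fishing fleets, set every q_j = q: then 196 − 6q − 8q = 0, i.e. q = 196/14 = 14.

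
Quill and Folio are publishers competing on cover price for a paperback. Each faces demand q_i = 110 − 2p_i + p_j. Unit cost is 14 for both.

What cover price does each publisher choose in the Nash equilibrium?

46

Quill's profit: π = (p_{Quill} − 14)(110 − 2p_{Quill} + p_{Folio}).
∂π/∂p_{Quill} = 138 − 4p_{Quill} + p_{Folio} = 0 ⇒ p_{Quill} = 34.5 + 0.25p_{Folio}.
The game is symmetric, so in equilibrium p_{Folio} = p_{Quill}: the reaction function gives 0.75p_{Quill} = 34.5, hence p_{Quill} = 46.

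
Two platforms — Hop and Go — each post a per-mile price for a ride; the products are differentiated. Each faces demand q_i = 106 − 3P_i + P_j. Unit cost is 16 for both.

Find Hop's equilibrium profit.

Hop's profit: π = (P_{Hop} − 16)(106 − 3P_{Hop} + P_{Go}).
∂π/∂P_{Hop} = 154 − 6P_{Hop} + P_{Go} = 0 ⇒ P_{Hop} = 77/3 + (1/6)P_{Go}.
By symmetry P_{Go} = P_{Hop}; substituting into the reaction function, (5/6)P_{Hop} = 77/3 and P_{Hop} = 30.8.
q_{Hop} = 106 − 3·30.8 + 30.8 = 44.4.
Profit = (30.8 − 16)·44.4 = 657.12.

657.12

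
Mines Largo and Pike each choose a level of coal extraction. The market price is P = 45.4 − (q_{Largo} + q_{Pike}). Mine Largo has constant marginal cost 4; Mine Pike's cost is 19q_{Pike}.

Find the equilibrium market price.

22.8

Mine Largo's profit: π = q_{Largo}(45.4 − (q_{Largo} + q_{Pike})) − 4q_{Largo}.
∂π/∂q_{Largo} = 41.4 − 2q_{Largo} − q_{Pike} = 0, so q_{Largo} = 20.7 − 0.5q_{Pike}.
By the same steps for Pike: q_{Pike} = 13.2 − 0.5q_{Largo}.
Solving the two reaction functions simultaneously: (1 − (−0.5)(−0.5))q_{Largo} = 20.7 − 0.5·13.2, so 0.75q_{Largo} = 14.1 and q_{Largo} = 18.8.
Then q_{Pike} = 13.2 − 0.5·18.8 = 3.8.
Equilibrium price: P = 45.4 − 22.6 = 22.8.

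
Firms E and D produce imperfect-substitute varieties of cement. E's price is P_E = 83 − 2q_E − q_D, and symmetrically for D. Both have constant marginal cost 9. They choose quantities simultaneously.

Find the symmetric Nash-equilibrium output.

14.8

Firm E's profit: π = q_E(83 − 2q_E − q_D) − 9q_E.
∂π/∂q_E = 74 − 4q_E − q_D = 0 ⇒ q_E = 18.5 − 0.25q_D.
The game is symmetric, so in equilibrium q_D = q_E: the reaction function gives 1.25q_E = 18.5, hence q_E = 14.8.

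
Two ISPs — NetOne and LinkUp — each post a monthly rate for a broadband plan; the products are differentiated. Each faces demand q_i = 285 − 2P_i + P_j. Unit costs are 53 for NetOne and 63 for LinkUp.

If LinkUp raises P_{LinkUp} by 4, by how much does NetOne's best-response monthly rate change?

NetOne's profit: π = (P_{NetOne} − 53)(285 − 2P_{NetOne} + P_{LinkUp}).
∂π/∂P_{NetOne} = 391 − 4P_{NetOne} + P_{LinkUp} = 0 ⇒ P_{NetOne} = 97.75 + 0.25P_{LinkUp}.
The reaction-function slope is 0.25, so a 4-unit rise in P_{LinkUp} moves P_{NetOne} by 0.25 × 4 = 1. NetOne's best response rises — the actions are strategic complements.

1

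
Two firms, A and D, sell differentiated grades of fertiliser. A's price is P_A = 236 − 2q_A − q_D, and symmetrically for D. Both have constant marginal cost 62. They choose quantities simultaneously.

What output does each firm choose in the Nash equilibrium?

Firm A's profit: π = q_A(236 − 2q_A − q_D) − 62q_A.
∂π/∂q_A = 174 − 4q_A − q_D = 0 ⇒ q_A = 43.5 − 0.25q_D.
The game is symmetric, so in equilibrium q_D = q_A: the reaction function gives 1.25q_A = 43.5, hence q_A = 34.8.

34.8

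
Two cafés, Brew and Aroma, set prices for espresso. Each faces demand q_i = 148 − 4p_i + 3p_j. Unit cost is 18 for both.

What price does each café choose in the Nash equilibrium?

Brew's profit: π = (p_{Brew} − 18)(148 − 4p_{Brew} + 3p_{Aroma}).
∂π/∂p_{Brew} = 220 − 8p_{Brew} + 3p_{Aroma} = 0 ⇒ p_{Brew} = 27.5 + 0.375p_{Aroma}.
By symmetry p_{Aroma} = p_{Brew}; substituting into the reaction function, 0.625p_{Brew} = 27.5 and p_{Brew} = 44.

44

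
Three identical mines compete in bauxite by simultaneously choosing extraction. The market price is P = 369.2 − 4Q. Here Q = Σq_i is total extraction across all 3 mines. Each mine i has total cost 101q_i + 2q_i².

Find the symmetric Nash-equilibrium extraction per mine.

13.41

A representative mine's profit is π_i = q_i(369.2 − 4Q) − 101q_i − 2q_i², with Q = q_i + Σ_{j≠i} q_j.
First-order condition: 268.2 − 12q_i − 4Σ_{j≠i} q_j = 0.
Imposing symmetry (q_j = q for all j) turns Σ_{j≠i} q_j into 2q, so 268.2 = 20q and q = 13.41.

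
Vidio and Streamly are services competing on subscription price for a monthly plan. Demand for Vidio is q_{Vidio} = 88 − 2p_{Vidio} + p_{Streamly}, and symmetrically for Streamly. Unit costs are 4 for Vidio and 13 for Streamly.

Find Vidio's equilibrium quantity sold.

58.4

Vidio's profit: π = (p_{Vidio} − 4)(88 − 2p_{Vidio} + p_{Streamly}).
∂π/∂p_{Vidio} = 96 − 4p_{Vidio} + p_{Streamly} = 0 ⇒ p_{Vidio} = 24 + 0.25p_{Streamly}.
Similarly p_{Streamly} = 28.5 + 0.25p_{Vidio}.
Solving the two reaction functions simultaneously: (1 − (0.25)(0.25))p_{Vidio} = 24 + 0.25·28.5, so 0.9375p_{Vidio} = 31.125 and p_{Vidio} = 33.2.
Then p_{Streamly} = 28.5 + 0.25·33.2 = 36.8.
q_{Vidio} = 88 − 2·33.2 + 36.8 = 58.4.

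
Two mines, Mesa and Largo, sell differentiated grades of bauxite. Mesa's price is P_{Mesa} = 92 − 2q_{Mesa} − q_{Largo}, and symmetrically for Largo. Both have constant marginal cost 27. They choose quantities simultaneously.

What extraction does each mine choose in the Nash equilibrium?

13

Mine Mesa's profit: π = q_{Mesa}(92 − 2q_{Mesa} − q_{Largo}) − 27q_{Mesa}.
∂π/∂q_{Mesa} = 65 − 4q_{Mesa} − q_{Largo} = 0 ⇒ q_{Mesa} = 16.25 − 0.25q_{Largo}.
Setting q_{Mesa} = q_{Largo} in the reaction function: q_{Mesa} = 16.25 − 0.25q_{Mesa}, so q_{Mesa} = 16.25 / 1.25 = 13.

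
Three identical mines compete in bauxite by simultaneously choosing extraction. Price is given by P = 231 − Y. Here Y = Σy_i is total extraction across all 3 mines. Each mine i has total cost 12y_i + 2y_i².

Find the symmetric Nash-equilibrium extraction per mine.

27.375

A representative mine's profit is π_i = y_i(231 − Y) − 12y_i − 2y_i², with Y = y_i + Σ_{j≠i} y_j.
First-order condition: 219 − 6y_i − Σ_{j≠i} y_j = 0.
Imposing symmetry (y_j = y for all j) turns Σ_{j≠i} y_j into 2y, so 219 = 8y and y = 27.375.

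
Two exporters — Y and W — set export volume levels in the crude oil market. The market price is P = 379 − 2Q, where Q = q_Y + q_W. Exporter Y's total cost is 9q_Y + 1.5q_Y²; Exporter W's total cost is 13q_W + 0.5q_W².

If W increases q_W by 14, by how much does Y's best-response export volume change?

Exporter Y's profit: π = q_Y(379 − 2(q_Y + q_W)) − 9q_Y − 1.5q_Y².
∂π/∂q_Y = 370 − 7q_Y − 2q_W = 0, so q_Y = 370/7 − (2/7)q_W.
The reaction-function slope is −2/7, so a 14-unit rise in q_W moves q_Y by −2/7 × 14 = −4. Y's best response falls — the actions are strategic substitutes.

-4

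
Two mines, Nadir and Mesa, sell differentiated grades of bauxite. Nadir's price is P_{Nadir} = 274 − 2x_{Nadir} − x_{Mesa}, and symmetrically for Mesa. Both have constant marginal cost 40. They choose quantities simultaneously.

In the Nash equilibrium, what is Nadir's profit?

4380.48

Mine Nadir's profit: π = x_{Nadir}(274 − 2x_{Nadir} − x_{Mesa}) − 40x_{Nadir}.
∂π/∂x_{Nadir} = 234 − 4x_{Nadir} − x_{Mesa} = 0 ⇒ x_{Nadir} = 58.5 − 0.25x_{Mesa}.
Setting x_{Nadir} = x_{Mesa} in the reaction function: x_{Nadir} = 58.5 − 0.25x_{Nadir}, so x_{Nadir} = 58.5 / 1.25 = 46.8.
P_{Nadir} = 274 − 2·46.8 − 46.8 = 133.6.
Profit = (133.6 − 40)·46.8 = 4380.48.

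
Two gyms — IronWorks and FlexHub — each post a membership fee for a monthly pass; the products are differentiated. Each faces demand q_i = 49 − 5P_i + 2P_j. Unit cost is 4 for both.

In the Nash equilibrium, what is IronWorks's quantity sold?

IronWorks's profit: π = (P_{IronWorks} − 4)(49 − 5P_{IronWorks} + 2P_{FlexHub}).
∂π/∂P_{IronWorks} = 69 − 10P_{IronWorks} + 2P_{FlexHub} = 0 ⇒ P_{IronWorks} = 6.9 + 0.2P_{FlexHub}.
By symmetry P_{FlexHub} = P_{IronWorks}; substituting into the reaction function, 0.8P_{IronWorks} = 6.9 and P_{IronWorks} = 8.625.
q_{IronWorks} = 49 − 5·8.625 + 2·8.625 = 23.125.

23.125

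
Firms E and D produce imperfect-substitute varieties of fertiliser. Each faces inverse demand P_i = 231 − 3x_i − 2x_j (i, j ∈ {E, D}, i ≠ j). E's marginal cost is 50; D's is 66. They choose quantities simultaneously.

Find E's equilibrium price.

Firm E's profit: π = x_E(231 − 3x_E − 2x_D) − 50x_E.
∂π/∂x_E = 181 − 6x_E − 2x_D = 0 ⇒ x_E = 181/6 − (1/3)x_D.
Similarly x_D = 27.5 − (1/3)x_E.
Substituting the second reaction function into the first: x_E = 181/6 − (1/3)(27.5 − (1/3)x_E), which gives (8/9)x_E = 21 ⇒ x_E = 23.625.
Then x_D = 27.5 − (1/3)·23.625 = 19.625.
P_E = 231 − 3·23.625 − 2·19.625 = 120.875.

120.875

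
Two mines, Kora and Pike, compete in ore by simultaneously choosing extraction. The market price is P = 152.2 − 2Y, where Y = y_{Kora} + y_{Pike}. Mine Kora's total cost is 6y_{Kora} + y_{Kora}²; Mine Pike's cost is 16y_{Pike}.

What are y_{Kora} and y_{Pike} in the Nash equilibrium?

15.62, 26.24

Mine Kora's profit: π = y_{Kora}(152.2 − 2(y_{Kora} + y_{Pike})) − 6y_{Kora} − y_{Kora}².
∂π/∂y_{Kora} = 146.2 − 6y_{Kora} − 2y_{Pike} = 0, so y_{Kora} = 731/30 − (1/3)y_{Pike}.
For Pike: ∂π/∂y_{Pike} = 136.2 − 4y_{Pike} − 2y_{Kora} = 0 ⇒ y_{Pike} = 34.05 − 0.5y_{Kora}.
Solving the two reaction functions simultaneously: (1 − (−1/3)(−0.5))y_{Kora} = 731/30 − (1/3)·34.05, so (5/6)y_{Kora} = 781/60 and y_{Kora} = 15.62.
Then y_{Pike} = 34.05 − 0.5·15.62 = 26.24.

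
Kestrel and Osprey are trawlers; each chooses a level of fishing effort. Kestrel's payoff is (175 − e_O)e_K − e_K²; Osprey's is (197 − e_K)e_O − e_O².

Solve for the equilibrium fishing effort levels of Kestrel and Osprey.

51, 73

Expanding Kestrel's payoff: 175e_K − e_Oe_K − e_K².
∂π/∂e_K = 175 − e_O − 2e_K = 0, so e_K = 87.5 − 0.5e_O.
Likewise for Osprey: e_O = 98.5 − 0.5e_K.
Substituting the second reaction function into the first: e_K = 87.5 − 0.5(98.5 − 0.5e_K), which gives 0.75e_K = 38.25 ⇒ e_K = 51.
Then e_O = 98.5 − 0.5·51 = 73.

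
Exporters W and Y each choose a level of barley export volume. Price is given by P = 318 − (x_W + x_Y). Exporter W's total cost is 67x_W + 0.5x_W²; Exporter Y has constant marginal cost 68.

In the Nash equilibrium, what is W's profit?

Exporter W's profit: π = x_W(318 − (x_W + x_Y)) − 67x_W − 0.5x_W².
∂π/∂x_W = 251 − 3x_W − x_Y = 0, so x_W = 251/3 − (1/3)x_Y.
For Y: ∂π/∂x_Y = 250 − 2x_Y − x_W = 0 ⇒ x_Y = 125 − 0.5x_W.
Plugging x_Y into W's best response: x_W = 251/3 − (1/3)(125 − 0.5x_W) ⇒ (5/6)x_W = 42, so x_W = 50.4.
Then x_Y = 125 − 0.5·50.4 = 99.8.
Price P = 318 − 150.2 = 167.8.
W's profit: (167.8 − 67)·50.4 − 0.5(50.4)² = 3810.24.

3810.24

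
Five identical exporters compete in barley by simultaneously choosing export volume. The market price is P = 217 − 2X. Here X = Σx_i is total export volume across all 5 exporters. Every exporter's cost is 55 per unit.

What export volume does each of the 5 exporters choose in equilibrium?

13.5

A representative exporter's profit is π_i = x_i(217 − 2X) − 55x_i, with X = x_i + Σ_{j≠i} x_j.
First-order condition: 162 − 4x_i − 2Σ_{j≠i} x_j = 0.
With identical exporters, set every x_j = x: then 162 − 4x − 8x = 0, i.e. x = 162/12 = 13.5.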